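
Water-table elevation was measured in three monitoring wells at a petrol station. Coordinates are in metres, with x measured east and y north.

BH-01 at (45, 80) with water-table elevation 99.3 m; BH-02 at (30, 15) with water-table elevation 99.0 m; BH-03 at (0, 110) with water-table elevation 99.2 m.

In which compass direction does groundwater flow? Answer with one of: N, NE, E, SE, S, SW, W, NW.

SW

Taking BH-01 as reference: BH-02−BH-01 = (-15, -65, -0.3); BH-03−BH-01 = (-45, 30, -0.1).
Determinant of the coordinate differences = (-15)·30 − (-45)·(-65) = -3375.
∂h/∂x = [(-0.3)·30 − (-0.1)·(-65)] / -3375 = +0.004593
∂h/∂y = [(-15)·(-0.1) − (-45)·(-0.3)] / -3375 = +0.003556
Flow = −∇h = (-0.004593 east, -0.003556 north), which points southwest.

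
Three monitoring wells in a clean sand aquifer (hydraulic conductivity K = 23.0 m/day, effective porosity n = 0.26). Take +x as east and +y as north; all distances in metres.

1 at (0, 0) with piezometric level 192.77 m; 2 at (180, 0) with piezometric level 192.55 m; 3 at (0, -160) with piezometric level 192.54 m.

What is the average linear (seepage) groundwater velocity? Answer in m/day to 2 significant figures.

0.17 m/day

∂h/∂x = (192.55 − 192.77) / (180 − 0) = -0.001222
∂h/∂y = (192.54 − 192.77) / (-160 − 0) = +0.001438
|∇h| = √(-0.001222² + 0.001438²) = 0.001887
Seepage velocity v = K·i/n = 23.0 × 0.001887 / 0.26 = 0.1669 m/day.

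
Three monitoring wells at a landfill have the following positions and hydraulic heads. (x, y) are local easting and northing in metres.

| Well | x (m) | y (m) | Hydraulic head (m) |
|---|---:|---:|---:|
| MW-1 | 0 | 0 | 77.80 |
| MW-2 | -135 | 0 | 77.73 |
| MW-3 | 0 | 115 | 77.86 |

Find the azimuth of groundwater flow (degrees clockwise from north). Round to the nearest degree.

225°

∂h/∂x = (77.73 − 77.80) / (-135 − 0) = +0.0005185
∂h/∂y = (77.86 − 77.80) / (115 − 0) = +0.0005217
Flow direction (−∇h) has components (-0.0005185 E, -0.0005217 N).
Azimuth = atan2(E, N) = atan2(-0.0005185, -0.0005217) = 224.8° ≈ 225°.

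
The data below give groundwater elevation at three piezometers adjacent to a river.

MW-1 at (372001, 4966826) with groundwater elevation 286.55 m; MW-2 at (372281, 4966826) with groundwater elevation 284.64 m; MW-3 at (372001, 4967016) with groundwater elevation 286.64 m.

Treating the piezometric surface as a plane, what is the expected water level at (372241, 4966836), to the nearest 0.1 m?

∂h/∂x = (284.64 − 286.55) / (372281 − 372001) = -0.006821
∂h/∂y = (286.64 − 286.55) / (4967016 − 4966826) = +0.0004737
h(372241, 4966836) = 286.55 + (-0.006821)·(240) + (+0.0004737)·(10) = 286.55 -1.637 +0.005 = 284.918 m.

284.9 m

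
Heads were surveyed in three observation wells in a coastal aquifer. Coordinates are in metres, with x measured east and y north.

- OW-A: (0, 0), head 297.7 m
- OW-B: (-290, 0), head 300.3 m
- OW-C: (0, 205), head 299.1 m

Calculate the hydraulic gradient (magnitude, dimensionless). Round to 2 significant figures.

∂h/∂x = (300.3 − 297.7) / (-290 − 0) = -0.008966
∂h/∂y = (299.1 − 297.7) / (205 − 0) = +0.006829
|∇h| = √(-0.008966² + 0.006829²) = 0.01127

0.011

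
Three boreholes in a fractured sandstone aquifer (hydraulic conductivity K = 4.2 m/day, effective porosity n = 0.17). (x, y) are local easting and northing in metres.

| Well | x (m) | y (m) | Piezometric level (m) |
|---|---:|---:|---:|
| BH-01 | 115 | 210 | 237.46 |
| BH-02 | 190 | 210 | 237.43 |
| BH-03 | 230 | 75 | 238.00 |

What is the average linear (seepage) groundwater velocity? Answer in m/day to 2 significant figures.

With h = a·x + b·y + c and BH-01 as origin, the differences give:
  75·a + 0·b = -0.03
  115·a + (-135)·b = +0.54
Eliminate b (×(-135) and ×0, subtract): -10125·a = 4.050 → a = ∂h/∂x = -0.0004000
Back-substitute: b = ∂h/∂y = -0.004341.
|∇h| = √(-0.0004000² + -0.004341²) = 0.004359
Seepage velocity v = K·i/n = 4.2 × 0.004359 / 0.17 = 0.1077 m/day.

0.11 m/day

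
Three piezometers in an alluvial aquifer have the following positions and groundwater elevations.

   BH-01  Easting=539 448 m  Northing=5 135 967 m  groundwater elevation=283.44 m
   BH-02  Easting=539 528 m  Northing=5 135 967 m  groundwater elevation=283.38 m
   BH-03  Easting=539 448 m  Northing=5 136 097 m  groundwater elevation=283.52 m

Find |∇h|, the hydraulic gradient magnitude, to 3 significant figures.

∂h/∂x = (283.38 − 283.44) / (539528 − 539448) = -0.0007500
∂h/∂y = (283.52 − 283.44) / (5136097 − 5135967) = +0.0006154
|∇h| = √(-0.0007500² + 0.0006154²) = 0.0009702

0.000970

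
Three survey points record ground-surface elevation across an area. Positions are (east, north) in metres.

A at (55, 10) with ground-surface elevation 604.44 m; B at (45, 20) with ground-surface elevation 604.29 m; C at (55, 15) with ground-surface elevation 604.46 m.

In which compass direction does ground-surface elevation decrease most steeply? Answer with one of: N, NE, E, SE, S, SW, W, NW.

Taking A as reference: B−A = (-10, 10, -0.15); C−A = (0, 5, +0.02).
Solve a·Δx + b·Δy = Δz: det = (-10)·5 − 0·10 = -50.
∂z/∂x = [(-0.15)·5 − (+0.02)·10] / -50 = +0.01900
∂z/∂y = [(-10)·(+0.02) − 0·(-0.15)] / -50 = +0.004000
Steepest decrease is along −∇f = (-0.01900 E, -0.004000 N) → west.

W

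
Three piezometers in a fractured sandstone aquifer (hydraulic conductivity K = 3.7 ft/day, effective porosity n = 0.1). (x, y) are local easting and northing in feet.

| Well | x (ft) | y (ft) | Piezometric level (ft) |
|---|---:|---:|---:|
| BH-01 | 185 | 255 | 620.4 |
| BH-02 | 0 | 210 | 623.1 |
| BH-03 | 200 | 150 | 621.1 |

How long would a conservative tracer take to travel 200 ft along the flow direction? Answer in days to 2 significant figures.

360 days

Differences from BH-01: to BH-02 (Δx, Δy, Δh) = (-185, -45, +2.7); to BH-03 = (15, -105, +0.7).
Determinant of the coordinate differences = (-185)·(-105) − 15·(-45) = 20100.
∂h/∂x = [(+2.7)·(-105) − (+0.7)·(-45)] / 20100 = -0.01254
∂h/∂y = [(-185)·(+0.7) − 15·(+2.7)] / 20100 = -0.008458
|∇h| = √(-0.01254² + -0.008458²) = 0.01513
Seepage velocity v = K·i/n = 3.7 × 0.01513 / 0.1 = 0.5598 ft/day.
t = 200 / 0.5598 = 357.3 days.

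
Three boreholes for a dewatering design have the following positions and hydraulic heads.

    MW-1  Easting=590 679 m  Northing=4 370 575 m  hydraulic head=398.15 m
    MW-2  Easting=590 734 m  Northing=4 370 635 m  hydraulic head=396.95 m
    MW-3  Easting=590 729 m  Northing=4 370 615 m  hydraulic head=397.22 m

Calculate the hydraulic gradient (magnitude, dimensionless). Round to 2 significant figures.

0.015

With h = a·x + b·y + c and MW-1 as origin, the differences give:
  55·a + 60·b = -1.20
  50·a + 40·b = -0.93
Eliminate b (×40 and ×60, subtract): -800·a = 7.800 → a = ∂h/∂x = -0.009750
Back-substitute: b = ∂h/∂y = -0.01106.
|∇h| = √(-0.009750² + -0.01106²) = 0.01474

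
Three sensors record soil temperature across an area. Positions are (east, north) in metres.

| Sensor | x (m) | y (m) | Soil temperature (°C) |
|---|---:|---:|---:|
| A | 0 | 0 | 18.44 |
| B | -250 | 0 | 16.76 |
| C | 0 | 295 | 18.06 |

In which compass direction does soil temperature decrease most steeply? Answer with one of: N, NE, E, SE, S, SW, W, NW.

∂T/∂x = (16.76 − 18.44) / (-250 − 0) = +0.006720
∂T/∂y = (18.06 − 18.44) / (295 − 0) = -0.001288
Steepest decrease is along −∇f = (-0.006720 E, +0.001288 N) → west.

W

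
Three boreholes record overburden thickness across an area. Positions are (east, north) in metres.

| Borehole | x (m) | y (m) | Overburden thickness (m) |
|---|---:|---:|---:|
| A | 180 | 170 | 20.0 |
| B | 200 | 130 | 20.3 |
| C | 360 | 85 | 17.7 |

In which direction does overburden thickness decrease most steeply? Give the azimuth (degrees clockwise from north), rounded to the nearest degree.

050°

With d = a·x + b·y + c and A as origin, the differences give:
  20·a + (-40)·b = +0.3
  180·a + (-85)·b = -2.3
Eliminate b (×(-85) and ×(-40), subtract): 5500·a = -117.50 → a = ∂d/∂x = -0.02136
Back-substitute: b = ∂d/∂y = -0.01818.
Steepest decrease is along −∇f: components (+0.02136 E, +0.01818 N).
Azimuth = atan2(+0.02136, +0.01818) = 49.6° ≈ 050°.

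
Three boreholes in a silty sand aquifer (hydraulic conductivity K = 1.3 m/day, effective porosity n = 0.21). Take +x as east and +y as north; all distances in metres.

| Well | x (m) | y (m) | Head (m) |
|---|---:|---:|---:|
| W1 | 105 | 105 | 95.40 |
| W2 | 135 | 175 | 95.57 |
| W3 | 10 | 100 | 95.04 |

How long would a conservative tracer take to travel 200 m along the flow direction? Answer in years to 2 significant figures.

Three-point gradient (reference W1): Δ to W2 = (30, 70, +0.17), Δ to W3 = (-95, -5, -0.36).
∂h/∂x = +0.003746, ∂h/∂y = +0.0008231 (det = 6500).
|∇h| = √(0.003746² + 0.0008231²) = 0.003835
Seepage velocity v = K·i/n = 1.3 × 0.003835 / 0.21 = 0.02374 m/day.
t = 200 / 0.02374 = 8425 days = 23.1 years.

23 years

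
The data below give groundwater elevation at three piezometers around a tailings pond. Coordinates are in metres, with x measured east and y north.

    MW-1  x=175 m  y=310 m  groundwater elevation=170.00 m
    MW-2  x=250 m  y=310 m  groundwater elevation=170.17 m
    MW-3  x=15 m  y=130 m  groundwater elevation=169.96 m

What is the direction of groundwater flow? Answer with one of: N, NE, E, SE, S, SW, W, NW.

Differences from MW-1: to MW-2 (Δx, Δy, Δh) = (75, 0, +0.17); to MW-3 = (-160, -180, -0.04).
Solve a·Δx + b·Δy = Δh: det = 75·(-180) − (-160)·0 = -13500.
∂h/∂x = [(+0.17)·(-180) − (-0.04)·0] / -13500 = +0.002267
∂h/∂y = [75·(-0.04) − (-160)·(+0.17)] / -13500 = -0.001793
Flow = −∇h = (-0.002267 east, +0.001793 north), which points northwest.

NW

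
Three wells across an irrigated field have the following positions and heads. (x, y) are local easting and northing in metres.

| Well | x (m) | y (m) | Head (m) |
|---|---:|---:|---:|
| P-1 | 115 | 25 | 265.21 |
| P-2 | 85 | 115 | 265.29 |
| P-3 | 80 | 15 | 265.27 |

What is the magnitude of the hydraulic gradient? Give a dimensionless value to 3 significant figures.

0.00182

Differences from P-1: to P-2 (Δx, Δy, Δh) = (-30, 90, +0.08); to P-3 = (-35, -10, +0.06).
Determinant of the coordinate differences = (-30)·(-10) − (-35)·90 = 3450.
∂h/∂x = [(+0.08)·(-10) − (+0.06)·90] / 3450 = -0.001797
∂h/∂y = [(-30)·(+0.06) − (-35)·(+0.08)] / 3450 = +0.0002899
|∇h| = √(-0.001797² + 0.0002899²) = 0.00182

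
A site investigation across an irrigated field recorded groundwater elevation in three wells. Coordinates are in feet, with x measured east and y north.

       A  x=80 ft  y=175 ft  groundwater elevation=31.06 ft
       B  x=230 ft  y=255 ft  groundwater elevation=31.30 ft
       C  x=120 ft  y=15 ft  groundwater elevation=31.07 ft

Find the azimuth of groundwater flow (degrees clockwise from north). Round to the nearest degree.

Differences from A: to B (Δx, Δy, Δh) = (150, 80, +0.24); to C = (40, -160, +0.01).
Determinant of the coordinate differences = 150·(-160) − 40·80 = -27200.
∂h/∂x = [(+0.24)·(-160) − (+0.01)·80] / -27200 = +0.001441
∂h/∂y = [150·(+0.01) − 40·(+0.24)] / -27200 = +0.0002978
Flow direction (−∇h) has components (-0.001441 E, -0.0002978 N).
Azimuth = atan2(E, N) = atan2(-0.001441, -0.0002978) = 258.3° ≈ 258°.

258°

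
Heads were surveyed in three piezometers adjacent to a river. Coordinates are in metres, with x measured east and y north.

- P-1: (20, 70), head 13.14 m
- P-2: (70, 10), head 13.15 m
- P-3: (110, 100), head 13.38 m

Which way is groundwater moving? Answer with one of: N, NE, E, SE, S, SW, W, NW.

Three-point gradient (reference P-1): Δ to P-2 = (50, -60, +0.01), Δ to P-3 = (90, 30, +0.24).
∂h/∂x = +0.002130, ∂h/∂y = +0.001609 (det = 6900).
Flow = −∇h = (-0.002130 east, -0.001609 north), which points southwest.

SW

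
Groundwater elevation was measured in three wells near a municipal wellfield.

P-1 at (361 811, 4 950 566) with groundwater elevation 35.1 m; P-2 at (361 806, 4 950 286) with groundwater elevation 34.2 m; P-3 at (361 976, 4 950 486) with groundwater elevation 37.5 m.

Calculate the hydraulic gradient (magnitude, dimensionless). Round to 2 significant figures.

With h = a·x + b·y + c and P-1 as origin, the differences give:
  (-5)·a + (-280)·b = -0.9
  165·a + (-80)·b = +2.4
Eliminate b (×(-80) and ×(-280), subtract): 46600·a = 744.00 → a = ∂h/∂x = +0.01597
Back-substitute: b = ∂h/∂y = +0.002929.
|∇h| = √(0.01597² + 0.002929²) = 0.01624

0.016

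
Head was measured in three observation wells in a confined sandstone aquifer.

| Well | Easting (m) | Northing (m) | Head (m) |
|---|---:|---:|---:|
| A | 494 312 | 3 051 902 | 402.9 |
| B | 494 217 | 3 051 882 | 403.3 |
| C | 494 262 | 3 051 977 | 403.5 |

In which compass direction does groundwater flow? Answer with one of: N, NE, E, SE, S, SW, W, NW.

SE

Taking A as reference: B−A = (-95, -20, +0.4); C−A = (-50, 75, +0.6).
Determinant of the coordinate differences = (-95)·75 − (-50)·(-20) = -8125.
∂h/∂x = [(+0.4)·75 − (+0.6)·(-20)] / -8125 = -0.005169
∂h/∂y = [(-95)·(+0.6) − (-50)·(+0.4)] / -8125 = +0.004554
Flow = −∇h = (+0.005169 east, -0.004554 north), which points southeast.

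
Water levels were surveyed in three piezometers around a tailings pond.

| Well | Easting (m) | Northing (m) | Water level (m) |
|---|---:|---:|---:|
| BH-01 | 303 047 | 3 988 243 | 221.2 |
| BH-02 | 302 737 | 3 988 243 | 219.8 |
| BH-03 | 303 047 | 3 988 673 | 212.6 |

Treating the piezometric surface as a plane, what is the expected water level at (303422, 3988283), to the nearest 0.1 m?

∂h/∂x = (219.8 − 221.2) / (302737 − 303047) = +0.004516
∂h/∂y = (212.6 − 221.2) / (3988673 − 3988243) = -0.02000
h(303422, 3988283) = 221.2 + (+0.004516)·(375) + (-0.02000)·(40) = 221.2 +1.694 -0.800 = 222.094 m.

222.1 m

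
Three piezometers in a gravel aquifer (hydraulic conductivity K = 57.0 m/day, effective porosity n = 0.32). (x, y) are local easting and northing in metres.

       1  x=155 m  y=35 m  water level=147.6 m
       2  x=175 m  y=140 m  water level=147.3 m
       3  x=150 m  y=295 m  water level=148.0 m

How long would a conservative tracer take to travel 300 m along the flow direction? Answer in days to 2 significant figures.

Three-point gradient (reference 1): Δ to 2 = (20, 105, -0.3), Δ to 3 = (-5, 260, +0.4).
∂h/∂x = -0.02096, ∂h/∂y = +0.001135 (det = 5725).
|∇h| = √(-0.02096² + 0.001135²) = 0.02099
Seepage velocity v = K·i/n = 57.0 × 0.02099 / 0.32 = 3.739 m/day.
t = 300 / 3.739 = 80.24 days.

80 days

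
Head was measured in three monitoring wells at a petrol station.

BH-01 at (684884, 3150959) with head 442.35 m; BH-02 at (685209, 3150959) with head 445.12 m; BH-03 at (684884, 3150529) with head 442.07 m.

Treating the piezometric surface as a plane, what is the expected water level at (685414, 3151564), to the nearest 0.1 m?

447.3 m

∂h/∂x = (445.12 − 442.35) / (685209 − 684884) = +0.008523
∂h/∂y = (442.07 − 442.35) / (3150529 − 3150959) = +0.0006512
h(685414, 3151564) = 442.35 + (+0.008523)·(530) + (+0.0006512)·(605) = 442.35 +4.517 +0.394 = 447.261 m.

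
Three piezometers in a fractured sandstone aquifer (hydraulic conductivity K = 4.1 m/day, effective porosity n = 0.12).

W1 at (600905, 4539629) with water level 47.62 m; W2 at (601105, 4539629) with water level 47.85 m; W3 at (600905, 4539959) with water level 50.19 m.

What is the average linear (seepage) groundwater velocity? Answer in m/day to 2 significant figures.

0.27 m/day

∂h/∂x = (47.85 − 47.62) / (601105 − 600905) = +0.001150
∂h/∂y = (50.19 − 47.62) / (4539959 − 4539629) = +0.007788
|∇h| = √(0.001150² + 0.007788²) = 0.007872
Seepage velocity v = K·i/n = 4.1 × 0.007872 / 0.12 = 0.269 m/day.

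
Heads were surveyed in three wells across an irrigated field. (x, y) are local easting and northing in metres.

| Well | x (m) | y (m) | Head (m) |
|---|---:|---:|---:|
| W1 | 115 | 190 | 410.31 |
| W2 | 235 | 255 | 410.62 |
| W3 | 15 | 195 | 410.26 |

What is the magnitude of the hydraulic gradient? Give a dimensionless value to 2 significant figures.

Differences from W1: to W2 (Δx, Δy, Δh) = (120, 65, +0.31); to W3 = (-100, 5, -0.05).
Solve a·Δx + b·Δy = Δh: det = 120·5 − (-100)·65 = 7100.
∂h/∂x = [(+0.31)·5 − (-0.05)·65] / 7100 = +0.0006761
∂h/∂y = [120·(-0.05) − (-100)·(+0.31)] / 7100 = +0.003521
|∇h| = √(0.0006761² + 0.003521²) = 0.003585

0.0036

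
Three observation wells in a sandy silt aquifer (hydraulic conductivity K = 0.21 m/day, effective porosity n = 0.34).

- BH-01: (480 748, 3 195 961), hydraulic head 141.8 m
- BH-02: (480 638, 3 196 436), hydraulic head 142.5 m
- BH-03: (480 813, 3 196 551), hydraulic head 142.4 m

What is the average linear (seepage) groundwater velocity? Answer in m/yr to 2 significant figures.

0.40 m/yr

Differences from BH-01: to BH-02 (Δx, Δy, Δh) = (-110, 475, +0.7); to BH-03 = (65, 590, +0.6).
Determinant of the coordinate differences = (-110)·590 − 65·475 = -95775.
∂h/∂x = [(+0.7)·590 − (+0.6)·475] / -95775 = -0.001336
∂h/∂y = [(-110)·(+0.6) − 65·(+0.7)] / -95775 = +0.001164
|∇h| = √(-0.001336² + 0.001164²) = 0.001772
Seepage velocity v = K·i/n = 0.21 × 0.001772 / 0.34 = 0.001094 m/day = 0.3996 m/yr.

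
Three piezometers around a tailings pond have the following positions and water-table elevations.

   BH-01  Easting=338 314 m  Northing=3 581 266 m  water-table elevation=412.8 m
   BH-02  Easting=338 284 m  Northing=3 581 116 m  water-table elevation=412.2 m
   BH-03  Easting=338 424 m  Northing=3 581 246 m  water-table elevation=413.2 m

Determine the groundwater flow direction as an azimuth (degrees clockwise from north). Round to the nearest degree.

233°

Taking BH-01 as reference: BH-02−BH-01 = (-30, -150, -0.6); BH-03−BH-01 = (110, -20, +0.4).
Determinant of the coordinate differences = (-30)·(-20) − 110·(-150) = 17100.
∂h/∂x = [(-0.6)·(-20) − (+0.4)·(-150)] / 17100 = +0.004211
∂h/∂y = [(-30)·(+0.4) − 110·(-0.6)] / 17100 = +0.003158
Flow direction (−∇h) has components (-0.004211 E, -0.003158 N).
Azimuth = atan2(E, N) = atan2(-0.004211, -0.003158) = 233.1° ≈ 233°.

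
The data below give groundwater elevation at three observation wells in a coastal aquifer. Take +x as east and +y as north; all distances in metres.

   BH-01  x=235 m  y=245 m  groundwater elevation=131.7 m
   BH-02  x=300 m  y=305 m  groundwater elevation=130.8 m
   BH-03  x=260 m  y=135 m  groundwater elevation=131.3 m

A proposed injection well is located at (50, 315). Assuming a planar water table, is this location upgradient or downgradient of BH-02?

With h = a·x + b·y + c and BH-01 as origin, the differences give:
  65·a + 60·b = -0.9
  25·a + (-110)·b = -0.4
Eliminate b (×(-110) and ×60, subtract): -8650·a = 123.00 → a = ∂h/∂x = -0.01422
Back-substitute: b = ∂h/∂y = +0.0004046.
Head at (50, 315) = 131.7 + (-0.01422)·(-185) + (+0.0004046)·(70) = 134.36 m.
That is higher than the 130.8 m at BH-02, so the point is upgradient.

upgradient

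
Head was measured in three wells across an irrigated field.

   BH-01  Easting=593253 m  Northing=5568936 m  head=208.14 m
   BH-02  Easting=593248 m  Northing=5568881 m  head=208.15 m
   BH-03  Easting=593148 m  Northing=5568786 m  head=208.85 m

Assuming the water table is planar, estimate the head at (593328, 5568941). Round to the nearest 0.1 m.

207.6 m

Differences from BH-01: to BH-02 (Δx, Δy, Δh) = (-5, -55, +0.01); to BH-03 = (-105, -150, +0.71).
Determinant of the coordinate differences = (-5)·(-150) − (-105)·(-55) = -5025.
∂h/∂x = [(+0.01)·(-150) − (+0.71)·(-55)] / -5025 = -0.007473
∂h/∂y = [(-5)·(+0.71) − (-105)·(+0.01)] / -5025 = +0.0004975
h(593328, 5568941) = 208.14 + (-0.007473)·(75) + (+0.0004975)·(5) = 208.14 -0.560 +0.002 = 207.582 m.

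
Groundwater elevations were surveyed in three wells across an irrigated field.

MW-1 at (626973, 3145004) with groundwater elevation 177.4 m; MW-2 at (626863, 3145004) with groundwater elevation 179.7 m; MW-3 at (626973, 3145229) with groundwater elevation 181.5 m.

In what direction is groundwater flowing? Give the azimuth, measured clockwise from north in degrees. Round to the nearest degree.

131°

∂h/∂x = (179.7 − 177.4) / (626863 − 626973) = -0.02091
∂h/∂y = (181.5 − 177.4) / (3145229 − 3145004) = +0.01822
Flow direction (−∇h) has components (+0.02091 E, -0.01822 N).
Azimuth = atan2(E, N) = atan2(+0.02091, -0.01822) = 131.1° ≈ 131°.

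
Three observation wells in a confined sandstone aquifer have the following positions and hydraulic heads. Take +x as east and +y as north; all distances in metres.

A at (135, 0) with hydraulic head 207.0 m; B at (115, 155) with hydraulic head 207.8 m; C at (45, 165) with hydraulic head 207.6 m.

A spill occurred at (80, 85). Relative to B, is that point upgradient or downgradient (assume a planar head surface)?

downgradient

With h = a·x + b·y + c and A as origin, the differences give:
  (-20)·a + 155·b = +0.8
  (-90)·a + 165·b = +0.6
Eliminate b (×165 and ×155, subtract): 10650·a = 39.00 → a = ∂h/∂x = +0.003662
Back-substitute: b = ∂h/∂y = +0.005634.
Head at (80, 85) = 207.0 + (+0.003662)·(-55) + (+0.005634)·(85) = 207.28 m.
That is lower than the 207.8 m at B, so the point is downgradient.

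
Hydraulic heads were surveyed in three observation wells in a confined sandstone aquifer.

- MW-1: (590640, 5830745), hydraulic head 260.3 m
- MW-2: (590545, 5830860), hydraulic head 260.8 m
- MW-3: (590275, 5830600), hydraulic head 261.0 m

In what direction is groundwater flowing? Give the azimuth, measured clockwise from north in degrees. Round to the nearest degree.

Differences from MW-1: to MW-2 (Δx, Δy, Δh) = (-95, 115, +0.5); to MW-3 = (-365, -145, +0.7).
Determinant of the coordinate differences = (-95)·(-145) − (-365)·115 = 55750.
∂h/∂x = [(+0.5)·(-145) − (+0.7)·115] / 55750 = -0.002744
∂h/∂y = [(-95)·(+0.7) − (-365)·(+0.5)] / 55750 = +0.002081
Flow direction (−∇h) has components (+0.002744 E, -0.002081 N).
Azimuth = atan2(E, N) = atan2(+0.002744, -0.002081) = 127.2° ≈ 127°.

127°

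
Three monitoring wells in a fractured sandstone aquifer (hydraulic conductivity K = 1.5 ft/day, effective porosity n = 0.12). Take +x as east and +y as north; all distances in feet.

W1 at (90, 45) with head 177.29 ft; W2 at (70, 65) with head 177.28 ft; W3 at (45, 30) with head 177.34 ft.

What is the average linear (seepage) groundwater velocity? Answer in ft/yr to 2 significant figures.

6.4 ft/yr

Three-point gradient (reference W1): Δ to W2 = (-20, 20, -0.01), Δ to W3 = (-45, -15, +0.05).
∂h/∂x = -0.0007083, ∂h/∂y = -0.001208 (det = 1200).
|∇h| = √(-0.0007083² + -0.001208²) = 0.0014
Seepage velocity v = K·i/n = 1.5 × 0.0014 / 0.12 = 0.0175 ft/day = 6.392 ft/yr.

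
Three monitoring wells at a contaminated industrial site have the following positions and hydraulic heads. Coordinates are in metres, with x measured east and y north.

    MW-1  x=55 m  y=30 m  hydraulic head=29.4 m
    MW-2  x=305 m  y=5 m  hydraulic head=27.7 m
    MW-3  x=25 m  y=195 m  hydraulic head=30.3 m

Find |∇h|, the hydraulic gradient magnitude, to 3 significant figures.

With h = a·x + b·y + c and MW-1 as origin, the differences give:
  250·a + (-25)·b = -1.7
  (-30)·a + 165·b = +0.9
Eliminate b (×165 and ×(-25), subtract): 40500·a = -258.00 → a = ∂h/∂x = -0.006370
Back-substitute: b = ∂h/∂y = +0.004296.
|∇h| = √(-0.006370² + 0.004296²) = 0.007683

0.00768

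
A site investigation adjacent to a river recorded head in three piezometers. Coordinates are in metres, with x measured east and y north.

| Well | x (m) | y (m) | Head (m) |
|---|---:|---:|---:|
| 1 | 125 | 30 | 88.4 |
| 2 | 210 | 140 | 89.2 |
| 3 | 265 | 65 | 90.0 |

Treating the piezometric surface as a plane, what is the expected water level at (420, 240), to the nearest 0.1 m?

91.5 m

Differences from 1: to 2 (Δx, Δy, Δh) = (85, 110, +0.8); to 3 = (140, 35, +1.6).
Determinant of the coordinate differences = 85·35 − 140·110 = -12425.
∂h/∂x = [(+0.8)·35 − (+1.6)·110] / -12425 = +0.01191
∂h/∂y = [85·(+1.6) − 140·(+0.8)] / -12425 = -0.001932
h(420, 240) = 88.4 + (+0.01191)·(295) + (-0.001932)·(210) = 88.4 +3.514 -0.406 = 91.508 m.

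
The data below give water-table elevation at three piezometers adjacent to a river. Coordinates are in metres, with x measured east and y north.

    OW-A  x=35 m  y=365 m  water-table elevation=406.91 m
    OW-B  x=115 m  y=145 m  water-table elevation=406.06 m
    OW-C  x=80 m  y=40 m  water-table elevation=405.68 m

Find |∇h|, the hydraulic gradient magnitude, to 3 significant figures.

0.00375

With h = a·x + b·y + c and OW-A as origin, the differences give:
  80·a + (-220)·b = -0.85
  45·a + (-325)·b = -1.23
Eliminate b (×(-325) and ×(-220), subtract): -16100·a = 5.650 → a = ∂h/∂x = -0.0003509
Back-substitute: b = ∂h/∂y = +0.003736.
|∇h| = √(-0.0003509² + 0.003736²) = 0.003752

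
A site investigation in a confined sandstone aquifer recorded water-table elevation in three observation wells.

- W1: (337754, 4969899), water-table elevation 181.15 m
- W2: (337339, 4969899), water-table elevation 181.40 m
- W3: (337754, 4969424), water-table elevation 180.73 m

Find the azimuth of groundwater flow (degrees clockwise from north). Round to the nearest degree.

∂h/∂x = (181.40 − 181.15) / (337339 − 337754) = -0.0006024
∂h/∂y = (180.73 − 181.15) / (4969424 − 4969899) = +0.0008842
Flow direction (−∇h) has components (+0.0006024 E, -0.0008842 N).
Azimuth = atan2(E, N) = atan2(+0.0006024, -0.0008842) = 145.7° ≈ 146°.

146°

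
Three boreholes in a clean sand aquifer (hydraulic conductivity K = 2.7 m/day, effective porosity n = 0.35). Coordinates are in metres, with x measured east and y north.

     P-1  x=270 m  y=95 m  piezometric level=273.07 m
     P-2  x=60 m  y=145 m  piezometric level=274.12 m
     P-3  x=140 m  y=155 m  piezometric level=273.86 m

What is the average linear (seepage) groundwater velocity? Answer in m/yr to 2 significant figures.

17 m/yr

Differences from P-1: to P-2 (Δx, Δy, Δh) = (-210, 50, +1.05); to P-3 = (-130, 60, +0.79).
Solve a·Δx + b·Δy = Δh: det = (-210)·60 − (-130)·50 = -6100.
∂h/∂x = [(+1.05)·60 − (+0.79)·50] / -6100 = -0.003852
∂h/∂y = [(-210)·(+0.79) − (-130)·(+1.05)] / -6100 = +0.004820
|∇h| = √(-0.003852² + 0.004820²) = 0.00617
Seepage velocity v = K·i/n = 2.7 × 0.00617 / 0.35 = 0.0476 m/day = 17.39 m/yr.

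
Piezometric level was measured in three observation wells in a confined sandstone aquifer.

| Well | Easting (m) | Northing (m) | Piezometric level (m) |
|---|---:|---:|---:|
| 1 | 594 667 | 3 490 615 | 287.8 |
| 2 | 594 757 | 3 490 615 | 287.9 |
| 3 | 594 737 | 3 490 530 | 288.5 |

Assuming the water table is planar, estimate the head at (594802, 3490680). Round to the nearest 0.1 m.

Three-point gradient (reference 1): Δ to 2 = (90, 0, +0.1), Δ to 3 = (70, -85, +0.7).
∂h/∂x = +0.001111, ∂h/∂y = -0.007320 (det = -7650).
h(594802, 3490680) = 287.8 + (+0.001111)·(135) + (-0.007320)·(65) = 287.8 +0.150 -0.476 = 287.474 m.

287.5 m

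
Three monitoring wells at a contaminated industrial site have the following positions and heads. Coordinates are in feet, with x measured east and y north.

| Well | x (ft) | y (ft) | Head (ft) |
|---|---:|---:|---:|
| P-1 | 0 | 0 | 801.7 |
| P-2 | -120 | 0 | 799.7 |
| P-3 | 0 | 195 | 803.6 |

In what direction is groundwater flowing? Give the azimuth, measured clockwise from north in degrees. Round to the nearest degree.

∂h/∂x = (799.7 − 801.7) / (-120 − 0) = +0.01667
∂h/∂y = (803.6 − 801.7) / (195 − 0) = +0.009744
Flow direction (−∇h) has components (-0.01667 E, -0.009744 N).
Azimuth = atan2(E, N) = atan2(-0.01667, -0.009744) = 239.7° ≈ 240°.

240°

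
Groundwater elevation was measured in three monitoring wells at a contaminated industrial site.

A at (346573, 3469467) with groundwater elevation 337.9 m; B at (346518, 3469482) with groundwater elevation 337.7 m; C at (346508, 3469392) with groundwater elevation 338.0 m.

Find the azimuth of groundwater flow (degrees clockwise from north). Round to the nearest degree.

324°

Taking A as reference: B−A = (-55, 15, -0.2); C−A = (-65, -75, +0.1).
Solve a·Δx + b·Δy = Δh: det = (-55)·(-75) − (-65)·15 = 5100.
∂h/∂x = [(-0.2)·(-75) − (+0.1)·15] / 5100 = +0.002647
∂h/∂y = [(-55)·(+0.1) − (-65)·(-0.2)] / 5100 = -0.003627
Flow direction (−∇h) has components (-0.002647 E, +0.003627 N).
Azimuth = atan2(E, N) = atan2(-0.002647, +0.003627) = 323.9° ≈ 324°.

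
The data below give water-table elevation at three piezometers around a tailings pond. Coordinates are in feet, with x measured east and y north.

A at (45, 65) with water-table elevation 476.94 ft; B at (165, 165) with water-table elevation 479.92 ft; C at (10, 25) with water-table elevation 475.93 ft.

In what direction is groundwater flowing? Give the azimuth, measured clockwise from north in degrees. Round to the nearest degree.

227°

Taking A as reference: B−A = (120, 100, +2.98); C−A = (-35, -40, -1.01).
Determinant of the coordinate differences = 120·(-40) − (-35)·100 = -1300.
∂h/∂x = [(+2.98)·(-40) − (-1.01)·100] / -1300 = +0.01400
∂h/∂y = [120·(-1.01) − (-35)·(+2.98)] / -1300 = +0.01300
Flow direction (−∇h) has components (-0.01400 E, -0.01300 N).
Azimuth = atan2(E, N) = atan2(-0.01400, -0.01300) = 227.1° ≈ 227°.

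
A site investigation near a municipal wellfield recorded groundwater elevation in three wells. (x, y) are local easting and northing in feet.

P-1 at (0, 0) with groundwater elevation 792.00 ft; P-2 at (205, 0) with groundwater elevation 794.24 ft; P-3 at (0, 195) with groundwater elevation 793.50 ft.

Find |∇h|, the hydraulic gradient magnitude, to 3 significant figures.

∂h/∂x = (794.24 − 792.00) / (205 − 0) = +0.01093
∂h/∂y = (793.50 − 792.00) / (195 − 0) = +0.007692
|∇h| = √(0.01093² + 0.007692²) = 0.01337

0.0134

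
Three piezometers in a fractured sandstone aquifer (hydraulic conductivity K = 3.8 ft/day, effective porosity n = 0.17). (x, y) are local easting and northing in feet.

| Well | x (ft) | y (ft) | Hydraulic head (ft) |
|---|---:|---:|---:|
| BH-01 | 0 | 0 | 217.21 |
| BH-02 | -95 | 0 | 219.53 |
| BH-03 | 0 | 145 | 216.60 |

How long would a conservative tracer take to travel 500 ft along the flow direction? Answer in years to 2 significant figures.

∂h/∂x = (219.53 − 217.21) / (-95 − 0) = -0.02442
∂h/∂y = (216.60 − 217.21) / (145 − 0) = -0.004207
|∇h| = √(-0.02442² + -0.004207²) = 0.02478
Seepage velocity v = K·i/n = 3.8 × 0.02478 / 0.17 = 0.5539 ft/day.
t = 500 / 0.5539 = 902.7 days = 2.47 years.

2.5 years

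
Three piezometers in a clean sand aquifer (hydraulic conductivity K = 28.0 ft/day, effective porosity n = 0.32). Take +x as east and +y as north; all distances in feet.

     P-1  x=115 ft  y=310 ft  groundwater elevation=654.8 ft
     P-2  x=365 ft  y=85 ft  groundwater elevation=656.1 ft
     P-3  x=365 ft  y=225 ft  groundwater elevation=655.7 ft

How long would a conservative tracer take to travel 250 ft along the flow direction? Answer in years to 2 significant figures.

With h = a·x + b·y + c and P-1 as origin, the differences give:
  250·a + (-225)·b = +1.3
  250·a + (-85)·b = +0.9
Eliminate b (×(-85) and ×(-225), subtract): 35000·a = 92.00 → a = ∂h/∂x = +0.002629
Back-substitute: b = ∂h/∂y = -0.002857.
|∇h| = √(0.002629² + -0.002857²) = 0.003883
Seepage velocity v = K·i/n = 28.0 × 0.003883 / 0.32 = 0.3398 ft/day.
t = 250 / 0.3398 = 735.7 days = 2.01 years.

2.0 years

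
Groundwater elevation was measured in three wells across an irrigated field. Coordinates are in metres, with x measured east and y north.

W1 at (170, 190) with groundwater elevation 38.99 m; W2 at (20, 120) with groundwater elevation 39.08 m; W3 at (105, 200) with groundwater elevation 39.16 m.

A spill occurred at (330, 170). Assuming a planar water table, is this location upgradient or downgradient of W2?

Differences from W1: to W2 (Δx, Δy, Δh) = (-150, -70, +0.09); to W3 = (-65, 10, +0.17).
Determinant of the coordinate differences = (-150)·10 − (-65)·(-70) = -6050.
∂h/∂x = [(+0.09)·10 − (+0.17)·(-70)] / -6050 = -0.002116
∂h/∂y = [(-150)·(+0.17) − (-65)·(+0.09)] / -6050 = +0.003248
Head at (330, 170) = 38.99 + (-0.002116)·(160) + (+0.003248)·(-20) = 38.59 m.
That is lower than the 39.08 m at W2, so the point is downgradient.

downgradient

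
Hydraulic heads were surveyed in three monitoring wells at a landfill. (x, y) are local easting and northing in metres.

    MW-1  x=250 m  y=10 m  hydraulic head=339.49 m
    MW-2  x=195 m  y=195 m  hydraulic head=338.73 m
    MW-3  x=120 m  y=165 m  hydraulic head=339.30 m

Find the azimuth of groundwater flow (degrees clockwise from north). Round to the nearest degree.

043°

Three-point gradient (reference MW-1): Δ to MW-2 = (-55, 185, -0.76), Δ to MW-3 = (-130, 155, -0.19).
∂h/∂x = -0.005324, ∂h/∂y = -0.005691 (det = 15525).
Flow direction (−∇h) has components (+0.005324 E, +0.005691 N).
Azimuth = atan2(E, N) = atan2(+0.005324, +0.005691) = 43.1° ≈ 043°.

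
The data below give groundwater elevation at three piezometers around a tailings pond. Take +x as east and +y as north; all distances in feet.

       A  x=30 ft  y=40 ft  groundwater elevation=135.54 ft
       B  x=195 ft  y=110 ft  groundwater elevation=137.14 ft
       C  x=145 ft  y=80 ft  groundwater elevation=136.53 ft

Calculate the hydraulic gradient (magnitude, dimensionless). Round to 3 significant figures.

Differences from A: to B (Δx, Δy, Δh) = (165, 70, +1.60); to C = (115, 40, +0.99).
Determinant of the coordinate differences = 165·40 − 115·70 = -1450.
∂h/∂x = [(+1.60)·40 − (+0.99)·70] / -1450 = +0.003655
∂h/∂y = [165·(+0.99) − 115·(+1.60)] / -1450 = +0.01424
|∇h| = √(0.003655² + 0.01424²) = 0.0147

0.0147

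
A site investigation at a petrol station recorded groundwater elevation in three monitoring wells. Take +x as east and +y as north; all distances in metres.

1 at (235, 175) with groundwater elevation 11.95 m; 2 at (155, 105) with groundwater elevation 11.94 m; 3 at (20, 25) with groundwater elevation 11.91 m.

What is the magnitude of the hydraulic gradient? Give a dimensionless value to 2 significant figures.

Taking 1 as reference: 2−1 = (-80, -70, -0.01); 3−1 = (-215, -150, -0.04).
Solve a·Δx + b·Δy = Δh: det = (-80)·(-150) − (-215)·(-70) = -3050.
∂h/∂x = [(-0.01)·(-150) − (-0.04)·(-70)] / -3050 = +0.0004262
∂h/∂y = [(-80)·(-0.04) − (-215)·(-0.01)] / -3050 = -0.0003443
|∇h| = √(0.0004262² + -0.0003443²) = 0.0005479

0.00055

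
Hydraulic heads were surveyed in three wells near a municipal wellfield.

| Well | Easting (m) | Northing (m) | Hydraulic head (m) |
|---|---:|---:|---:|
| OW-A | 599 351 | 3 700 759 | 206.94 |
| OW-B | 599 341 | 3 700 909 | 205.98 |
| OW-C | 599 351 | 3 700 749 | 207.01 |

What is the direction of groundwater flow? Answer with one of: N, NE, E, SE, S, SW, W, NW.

Differences from OW-A: to OW-B (Δx, Δy, Δh) = (-10, 150, -0.96); to OW-C = (0, -10, +0.07).
Determinant of the coordinate differences = (-10)·(-10) − 0·150 = 100.
∂h/∂x = [(-0.96)·(-10) − (+0.07)·150] / 100 = -0.009000
∂h/∂y = [(-10)·(+0.07) − 0·(-0.96)] / 100 = -0.007000
Flow = −∇h = (+0.009000 east, +0.007000 north), which points northeast.

NE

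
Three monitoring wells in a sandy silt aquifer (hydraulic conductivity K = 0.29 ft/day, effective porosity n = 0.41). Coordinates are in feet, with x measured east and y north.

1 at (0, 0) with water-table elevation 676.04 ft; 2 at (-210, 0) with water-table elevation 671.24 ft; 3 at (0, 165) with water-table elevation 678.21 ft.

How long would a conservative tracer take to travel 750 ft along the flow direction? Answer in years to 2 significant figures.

∂h/∂x = (671.24 − 676.04) / (-210 − 0) = +0.02286
∂h/∂y = (678.21 − 676.04) / (165 − 0) = +0.01315
|∇h| = √(0.02286² + 0.01315²) = 0.02637
Seepage velocity v = K·i/n = 0.29 × 0.02637 / 0.41 = 0.01865 ft/day.
t = 750 / 0.01865 = 4.021e+04 days = 110 years.

110 years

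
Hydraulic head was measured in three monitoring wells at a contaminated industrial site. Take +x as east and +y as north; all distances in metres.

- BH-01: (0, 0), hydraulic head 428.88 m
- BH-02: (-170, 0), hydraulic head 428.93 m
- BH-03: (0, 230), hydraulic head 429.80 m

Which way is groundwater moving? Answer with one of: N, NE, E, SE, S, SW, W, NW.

∂h/∂x = (428.93 − 428.88) / (-170 − 0) = -0.0002941
∂h/∂y = (429.80 − 428.88) / (230 − 0) = +0.004000
Flow = −∇h = (+0.0002941 east, -0.004000 north), which points south.

S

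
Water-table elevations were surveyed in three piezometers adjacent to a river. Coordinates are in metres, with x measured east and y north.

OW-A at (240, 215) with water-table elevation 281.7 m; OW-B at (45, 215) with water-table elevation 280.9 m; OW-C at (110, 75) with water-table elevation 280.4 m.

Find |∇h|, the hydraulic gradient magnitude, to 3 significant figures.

With h = a·x + b·y + c and OW-A as origin, the differences give:
  (-195)·a + 0·b = -0.8
  (-130)·a + (-140)·b = -1.3
Eliminate b (×(-140) and ×0, subtract): 27300·a = 112.00 → a = ∂h/∂x = +0.004103
Back-substitute: b = ∂h/∂y = +0.005476.
|∇h| = √(0.004103² + 0.005476²) = 0.006843

0.00684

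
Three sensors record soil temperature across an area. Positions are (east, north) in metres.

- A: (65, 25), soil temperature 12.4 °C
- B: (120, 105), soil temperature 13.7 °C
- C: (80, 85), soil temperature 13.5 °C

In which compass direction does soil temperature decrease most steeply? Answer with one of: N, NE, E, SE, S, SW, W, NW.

S

Taking A as reference: B−A = (55, 80, +1.3); C−A = (15, 60, +1.1).
Solve a·Δx + b·Δy = ΔT: det = 55·60 − 15·80 = 2100.
∂T/∂x = [(+1.3)·60 − (+1.1)·80] / 2100 = -0.004762
∂T/∂y = [55·(+1.1) − 15·(+1.3)] / 2100 = +0.01952
Steepest decrease is along −∇f = (+0.004762 E, -0.01952 N) → south.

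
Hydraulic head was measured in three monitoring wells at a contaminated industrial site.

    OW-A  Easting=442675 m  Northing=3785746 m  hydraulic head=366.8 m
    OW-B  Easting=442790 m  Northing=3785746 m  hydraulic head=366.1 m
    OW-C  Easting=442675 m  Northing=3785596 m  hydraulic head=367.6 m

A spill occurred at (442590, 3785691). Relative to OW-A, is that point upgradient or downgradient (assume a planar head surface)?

∂h/∂x = (366.1 − 366.8) / (442790 − 442675) = -0.006087
∂h/∂y = (367.6 − 366.8) / (3785596 − 3785746) = -0.005333
Head at (442590, 3785691) = 366.8 + (-0.006087)·(-85) + (-0.005333)·(-55) = 367.61 m.
That is higher than the 366.8 m at OW-A, so the point is upgradient.

upgradient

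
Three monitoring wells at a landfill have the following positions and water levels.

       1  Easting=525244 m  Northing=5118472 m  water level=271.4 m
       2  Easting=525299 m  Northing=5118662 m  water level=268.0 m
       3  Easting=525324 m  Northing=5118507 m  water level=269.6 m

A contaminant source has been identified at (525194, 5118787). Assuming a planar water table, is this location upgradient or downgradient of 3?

downgradient

Differences from 1: to 2 (Δx, Δy, Δh) = (55, 190, -3.4); to 3 = (80, 35, -1.8).
Determinant of the coordinate differences = 55·35 − 80·190 = -13275.
∂h/∂x = [(-3.4)·35 − (-1.8)·190] / -13275 = -0.01680
∂h/∂y = [55·(-1.8) − 80·(-3.4)] / -13275 = -0.01303
Head at (525194, 5118787) = 271.4 + (-0.01680)·(-50) + (-0.01303)·(315) = 268.13 m.
That is lower than the 269.6 m at 3, so the point is downgradient.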